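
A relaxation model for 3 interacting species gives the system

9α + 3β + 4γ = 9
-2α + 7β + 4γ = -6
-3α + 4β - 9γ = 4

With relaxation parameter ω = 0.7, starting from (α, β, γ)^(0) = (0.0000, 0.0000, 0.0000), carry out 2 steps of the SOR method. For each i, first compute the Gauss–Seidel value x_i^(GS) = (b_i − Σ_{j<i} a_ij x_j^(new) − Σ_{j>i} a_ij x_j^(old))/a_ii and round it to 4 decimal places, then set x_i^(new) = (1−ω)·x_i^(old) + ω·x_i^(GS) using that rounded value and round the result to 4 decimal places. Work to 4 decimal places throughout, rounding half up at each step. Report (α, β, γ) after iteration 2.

Iteration 1:
  α: GS value = (9 - (3)·0.0000 - (4)·0.0000) / (9) = 1.0000;  α ← (1−ω)·0.0000 + ω·1.0000 = 0.7000
  β: GS value = (-6 - (-2)·0.7000 - (4)·0.0000) / (7) = -0.6571;  β ← (1−ω)·0.0000 + ω·-0.6571 = -0.4600
  γ: GS value = (4 - (-3)·0.7000 - (4)·-0.4600) / (-9) = -0.8822;  γ ← (1−ω)·0.0000 + ω·-0.8822 = -0.6175
Iteration 2:
  α: GS value = (9 - (3)·-0.4600 - (4)·-0.6175) / (9) = 1.4278;  α ← (1−ω)·0.7000 + ω·1.4278 = 1.2095
  β: GS value = (-6 - (-2)·1.2095 - (4)·-0.6175) / (7) = -0.1587;  β ← (1−ω)·-0.4600 + ω·-0.1587 = -0.2491
  γ: GS value = (4 - (-3)·1.2095 - (4)·-0.2491) / (-9) = -0.9583;  γ ← (1−ω)·-0.6175 + ω·-0.9583 = -0.8561

(1.2095, -0.2491, -0.8561)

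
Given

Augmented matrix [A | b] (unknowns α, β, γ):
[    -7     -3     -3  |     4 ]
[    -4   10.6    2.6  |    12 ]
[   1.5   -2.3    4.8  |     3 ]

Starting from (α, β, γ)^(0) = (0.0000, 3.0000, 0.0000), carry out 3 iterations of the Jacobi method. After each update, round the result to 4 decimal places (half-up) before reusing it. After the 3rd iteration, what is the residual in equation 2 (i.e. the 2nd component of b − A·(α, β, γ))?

Iteration 1:
  α = (4 - (-3)·3.0000 - (-3)·0.0000) / (-7) = -1.8571
  β = (12 - (-4)·0.0000 - (2.6)·0.0000) / (10.6) = 1.1321
  γ = (3 - (1.5)·0.0000 - (-2.3)·3.0000) / (4.8) = 2.0625
Iteration 2:
  α = (4 - (-3)·1.1321 - (-3)·2.0625) / (-7) = -1.9405
  β = (12 - (-4)·-1.8571 - (2.6)·2.0625) / (10.6) = -0.0746
  γ = (3 - (1.5)·-1.8571 - (-2.3)·1.1321) / (4.8) = 1.7478
Iteration 3:
  α = (4 - (-3)·-0.0746 - (-3)·1.7478) / (-7) = -1.2885
  β = (12 - (-4)·-1.9405 - (2.6)·1.7478) / (10.6) = -0.0289
  γ = (3 - (1.5)·-1.9405 - (-2.3)·-0.0746) / (4.8) = 1.1957
Residual b − A·x = (-1.5191, 4.0435, -0.8731)

4.0435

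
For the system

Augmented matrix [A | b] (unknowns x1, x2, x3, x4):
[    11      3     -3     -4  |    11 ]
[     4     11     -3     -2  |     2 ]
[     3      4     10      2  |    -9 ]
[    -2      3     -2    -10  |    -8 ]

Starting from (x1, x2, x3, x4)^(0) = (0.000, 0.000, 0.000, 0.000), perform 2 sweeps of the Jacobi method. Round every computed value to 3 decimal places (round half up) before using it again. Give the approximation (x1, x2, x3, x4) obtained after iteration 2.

(0.996, -0.282, -1.433, 0.835)

Iteration 1:
  x1 = (11 - (3)·0.000 - (-3)·0.000 - (-4)·0.000) / (11) = 1.000
  x2 = (2 - (4)·0.000 - (-3)·0.000 - (-2)·0.000) / (11) = 0.182
  x3 = (-9 - (3)·0.000 - (4)·0.000 - (2)·0.000) / (10) = -0.900
  x4 = (-8 - (-2)·0.000 - (3)·0.000 - (-2)·0.000) / (-10) = 0.800
Iteration 2:
  x1 = (11 - (3)·0.182 - (-3)·-0.900 - (-4)·0.800) / (11) = 0.996
  x2 = (2 - (4)·1.000 - (-3)·-0.900 - (-2)·0.800) / (11) = -0.282
  x3 = (-9 - (3)·1.000 - (4)·0.182 - (2)·0.800) / (10) = -1.433
  x4 = (-8 - (-2)·1.000 - (3)·0.182 - (-2)·-0.900) / (-10) = 0.835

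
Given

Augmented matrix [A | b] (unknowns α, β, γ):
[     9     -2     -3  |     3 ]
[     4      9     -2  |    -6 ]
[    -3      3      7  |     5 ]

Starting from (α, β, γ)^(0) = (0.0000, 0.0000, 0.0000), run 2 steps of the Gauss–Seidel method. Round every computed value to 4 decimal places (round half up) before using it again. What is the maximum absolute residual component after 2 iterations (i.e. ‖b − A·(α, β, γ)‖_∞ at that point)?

Iteration 1:
  α = (3 - (-2)·0.0000 - (-3)·0.0000) / (9) = 0.3333
  β = (-6 - (4)·0.3333 - (-2)·0.0000) / (9) = -0.8148
  γ = (5 - (-3)·0.3333 - (3)·-0.8148) / (7) = 1.2063
Iteration 2:
  α = (3 - (-2)·-0.8148 - (-3)·1.2063) / (9) = 0.5544
  β = (-6 - (4)·0.5544 - (-2)·1.2063) / (9) = -0.6450
  γ = (5 - (-3)·0.5544 - (3)·-0.6450) / (7) = 1.2283
Residual b − A·x = (0.4053, 0.0440, 0.0001); ∞-norm = 0.4053

0.4053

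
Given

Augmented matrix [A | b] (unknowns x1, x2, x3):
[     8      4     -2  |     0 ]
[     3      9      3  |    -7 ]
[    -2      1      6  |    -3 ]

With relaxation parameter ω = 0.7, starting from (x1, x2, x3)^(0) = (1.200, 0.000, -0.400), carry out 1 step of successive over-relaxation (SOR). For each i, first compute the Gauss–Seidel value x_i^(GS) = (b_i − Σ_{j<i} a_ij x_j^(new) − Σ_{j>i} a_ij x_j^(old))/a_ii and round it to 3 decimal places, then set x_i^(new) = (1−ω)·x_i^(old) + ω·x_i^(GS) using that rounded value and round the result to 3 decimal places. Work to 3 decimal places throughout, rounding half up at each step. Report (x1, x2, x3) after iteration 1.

(0.290, -0.519, -0.342)

Iteration 1:
  x1: GS value = (0 - (4)·0.000 - (-2)·-0.400) / (8) = -0.100;  x1 ← (1−ω)·1.200 + ω·-0.100 = 0.290
  x2: GS value = (-7 - (3)·0.290 - (3)·-0.400) / (9) = -0.741;  x2 ← (1−ω)·0.000 + ω·-0.741 = -0.519
  x3: GS value = (-3 - (-2)·0.290 - (1)·-0.519) / (6) = -0.317;  x3 ← (1−ω)·-0.400 + ω·-0.317 = -0.342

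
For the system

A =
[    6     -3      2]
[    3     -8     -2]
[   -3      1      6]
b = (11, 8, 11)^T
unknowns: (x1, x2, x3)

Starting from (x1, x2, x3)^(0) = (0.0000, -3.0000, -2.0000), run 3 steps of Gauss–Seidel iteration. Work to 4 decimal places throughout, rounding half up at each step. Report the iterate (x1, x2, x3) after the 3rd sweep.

(0.3808, -1.4896, 2.2720)

Iteration 1:
  x1 = (11 - (-3)·-3.0000 - (2)·-2.0000) / (6) = 1.0000
  x2 = (8 - (3)·1.0000 - (-2)·-2.0000) / (-8) = -0.1250
  x3 = (11 - (-3)·1.0000 - (1)·-0.1250) / (6) = 2.3542
Iteration 2:
  x1 = (11 - (-3)·-0.1250 - (2)·2.3542) / (6) = 0.9861
  x2 = (8 - (3)·0.9861 - (-2)·2.3542) / (-8) = -1.2188
  x3 = (11 - (-3)·0.9861 - (1)·-1.2188) / (6) = 2.5295
Iteration 3:
  x1 = (11 - (-3)·-1.2188 - (2)·2.5295) / (6) = 0.3808
  x2 = (8 - (3)·0.3808 - (-2)·2.5295) / (-8) = -1.4896
  x3 = (11 - (-3)·0.3808 - (1)·-1.4896) / (6) = 2.2720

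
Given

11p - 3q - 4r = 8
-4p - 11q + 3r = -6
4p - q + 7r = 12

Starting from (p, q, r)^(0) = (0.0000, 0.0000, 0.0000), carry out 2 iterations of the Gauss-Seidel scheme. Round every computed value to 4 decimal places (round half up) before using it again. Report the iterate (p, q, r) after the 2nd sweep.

(1.2907, 0.4412, 1.0398)

Iteration 1:
  p = (8 - (-3)·0.0000 - (-4)·0.0000) / (11) = 0.7273
  q = (-6 - (-4)·0.7273 - (3)·0.0000) / (-11) = 0.2810
  r = (12 - (4)·0.7273 - (-1)·0.2810) / (7) = 1.3388
Iteration 2:
  p = (8 - (-3)·0.2810 - (-4)·1.3388) / (11) = 1.2907
  q = (-6 - (-4)·1.2907 - (3)·1.3388) / (-11) = 0.4412
  r = (12 - (4)·1.2907 - (-1)·0.4412) / (7) = 1.0398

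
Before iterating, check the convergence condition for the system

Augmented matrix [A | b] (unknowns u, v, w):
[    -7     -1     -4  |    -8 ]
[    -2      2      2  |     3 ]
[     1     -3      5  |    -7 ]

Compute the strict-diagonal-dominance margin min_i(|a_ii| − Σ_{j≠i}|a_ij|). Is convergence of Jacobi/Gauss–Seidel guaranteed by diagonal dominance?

-2

row 1: |-7| − (1+4) = 2
row 2: |2| − (2+2) = -2
row 3: |5| − (1+3) = 1
minimum over rows = -2 → not strictly diagonally dominant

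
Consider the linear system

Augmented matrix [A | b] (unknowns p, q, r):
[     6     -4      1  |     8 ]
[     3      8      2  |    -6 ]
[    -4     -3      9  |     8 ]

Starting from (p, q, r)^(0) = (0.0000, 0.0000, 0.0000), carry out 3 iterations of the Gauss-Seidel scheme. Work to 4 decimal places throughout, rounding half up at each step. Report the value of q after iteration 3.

Iteration 1:
  p = (8 - (-4)·0.0000 - (1)·0.0000) / (6) = 1.3333
  q = (-6 - (3)·1.3333 - (2)·0.0000) / (8) = -1.2500
  r = (8 - (-4)·1.3333 - (-3)·-1.2500) / (9) = 1.0648
Iteration 2:
  p = (8 - (-4)·-1.2500 - (1)·1.0648) / (6) = 0.3225
  q = (-6 - (3)·0.3225 - (2)·1.0648) / (8) = -1.1371
  r = (8 - (-4)·0.3225 - (-3)·-1.1371) / (9) = 0.6532
Iteration 3:
  p = (8 - (-4)·-1.1371 - (1)·0.6532) / (6) = 0.4664
  q = (-6 - (3)·0.4664 - (2)·0.6532) / (8) = -1.0882
  r = (8 - (-4)·0.4664 - (-3)·-1.0882) / (9) = 0.7334

-1.0882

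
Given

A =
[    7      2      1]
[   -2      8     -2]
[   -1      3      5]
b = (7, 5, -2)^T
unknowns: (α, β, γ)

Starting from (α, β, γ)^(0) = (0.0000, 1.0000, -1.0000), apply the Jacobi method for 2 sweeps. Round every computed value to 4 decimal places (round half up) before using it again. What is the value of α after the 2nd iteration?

Iteration 1:
  α = (7 - (2)·1.0000 - (1)·-1.0000) / (7) = 0.8571
  β = (5 - (-2)·0.0000 - (-2)·-1.0000) / (8) = 0.3750
  γ = (-2 - (-1)·0.0000 - (3)·1.0000) / (5) = -1.0000
Iteration 2:
  α = (7 - (2)·0.3750 - (1)·-1.0000) / (7) = 1.0357
  β = (5 - (-2)·0.8571 - (-2)·-1.0000) / (8) = 0.5893
  γ = (-2 - (-1)·0.8571 - (3)·0.3750) / (5) = -0.4536

1.0357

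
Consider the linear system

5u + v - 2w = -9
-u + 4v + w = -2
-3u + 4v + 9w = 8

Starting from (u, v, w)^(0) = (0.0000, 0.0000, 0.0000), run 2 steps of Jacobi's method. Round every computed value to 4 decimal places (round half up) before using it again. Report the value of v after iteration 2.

-1.1722

Iteration 1:
  u = (-9 - (1)·0.0000 - (-2)·0.0000) / (5) = -1.8000
  v = (-2 - (-1)·0.0000 - (1)·0.0000) / (4) = -0.5000
  w = (8 - (-3)·0.0000 - (4)·0.0000) / (9) = 0.8889
Iteration 2:
  u = (-9 - (1)·-0.5000 - (-2)·0.8889) / (5) = -1.3444
  v = (-2 - (-1)·-1.8000 - (1)·0.8889) / (4) = -1.1722
  w = (8 - (-3)·-1.8000 - (4)·-0.5000) / (9) = 0.5111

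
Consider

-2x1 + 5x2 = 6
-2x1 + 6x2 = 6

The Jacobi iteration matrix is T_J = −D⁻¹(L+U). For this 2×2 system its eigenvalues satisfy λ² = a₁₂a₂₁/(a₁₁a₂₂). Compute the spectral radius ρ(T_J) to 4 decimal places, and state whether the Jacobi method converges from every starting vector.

0.9129

a₁₂a₂₁/(a₁₁a₂₂) = (5)·(-2) / ((-2)·(6)) = 0.833333
ρ = √|0.833333| = √0.833333 = 0.9129
ρ < 1, so Jacobi converges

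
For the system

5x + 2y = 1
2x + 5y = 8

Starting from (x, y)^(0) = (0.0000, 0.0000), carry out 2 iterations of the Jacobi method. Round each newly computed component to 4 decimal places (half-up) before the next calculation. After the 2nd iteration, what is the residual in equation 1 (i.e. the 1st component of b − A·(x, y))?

0.1600

Iteration 1:
  x = (1 - (2)·0.0000) / (5) = 0.2000
  y = (8 - (2)·0.0000) / (5) = 1.6000
Iteration 2:
  x = (1 - (2)·1.6000) / (5) = -0.4400
  y = (8 - (2)·0.2000) / (5) = 1.5200
Residual b − A·x = (0.1600, 1.2800)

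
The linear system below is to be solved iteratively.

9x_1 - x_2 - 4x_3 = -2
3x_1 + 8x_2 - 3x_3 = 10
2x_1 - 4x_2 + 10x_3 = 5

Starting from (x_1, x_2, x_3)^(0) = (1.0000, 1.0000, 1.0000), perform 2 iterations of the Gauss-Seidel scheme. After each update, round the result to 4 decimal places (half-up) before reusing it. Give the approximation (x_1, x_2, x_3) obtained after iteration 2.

(0.4037, 1.4861, 1.0137)

Iteration 1:
  x_1 = (-2 - (-1)·1.0000 - (-4)·1.0000) / (9) = 0.3333
  x_2 = (10 - (3)·0.3333 - (-3)·1.0000) / (8) = 1.5000
  x_3 = (5 - (2)·0.3333 - (-4)·1.5000) / (10) = 1.0333
Iteration 2:
  x_1 = (-2 - (-1)·1.5000 - (-4)·1.0333) / (9) = 0.4037
  x_2 = (10 - (3)·0.4037 - (-3)·1.0333) / (8) = 1.4861
  x_3 = (5 - (2)·0.4037 - (-4)·1.4861) / (10) = 1.0137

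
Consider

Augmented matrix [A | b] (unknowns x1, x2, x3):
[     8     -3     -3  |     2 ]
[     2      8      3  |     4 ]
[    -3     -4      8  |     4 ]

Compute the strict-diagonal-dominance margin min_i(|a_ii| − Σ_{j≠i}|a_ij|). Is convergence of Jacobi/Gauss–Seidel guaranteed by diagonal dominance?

1

row 1: |8| − (3+3) = 2
row 2: |8| − (2+3) = 3
row 3: |8| − (3+4) = 1
minimum over rows = 1 → strictly diagonally dominant (convergence guaranteed)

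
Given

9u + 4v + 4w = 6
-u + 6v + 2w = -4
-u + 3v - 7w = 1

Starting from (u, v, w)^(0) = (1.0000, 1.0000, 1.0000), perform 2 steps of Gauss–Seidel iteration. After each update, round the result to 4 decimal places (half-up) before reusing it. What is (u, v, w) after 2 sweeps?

(1.3744, -0.2524, -0.4474)

Iteration 1:
  u = (6 - (4)·1.0000 - (4)·1.0000) / (9) = -0.2222
  v = (-4 - (-1)·-0.2222 - (2)·1.0000) / (6) = -1.0370
  w = (1 - (-1)·-0.2222 - (3)·-1.0370) / (-7) = -0.5555
Iteration 2:
  u = (6 - (4)·-1.0370 - (4)·-0.5555) / (9) = 1.3744
  v = (-4 - (-1)·1.3744 - (2)·-0.5555) / (6) = -0.2524
  w = (1 - (-1)·1.3744 - (3)·-0.2524) / (-7) = -0.4474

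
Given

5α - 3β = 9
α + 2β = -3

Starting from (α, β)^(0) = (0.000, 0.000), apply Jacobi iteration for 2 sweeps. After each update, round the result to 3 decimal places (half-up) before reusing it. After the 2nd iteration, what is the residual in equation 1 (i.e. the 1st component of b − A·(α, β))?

Iteration 1:
  α = (9 - (-3)·0.000) / (5) = 1.800
  β = (-3 - (1)·0.000) / (2) = -1.500
Iteration 2:
  α = (9 - (-3)·-1.500) / (5) = 0.900
  β = (-3 - (1)·1.800) / (2) = -2.400
Residual b − A·x = (-2.700, 0.900)

-2.700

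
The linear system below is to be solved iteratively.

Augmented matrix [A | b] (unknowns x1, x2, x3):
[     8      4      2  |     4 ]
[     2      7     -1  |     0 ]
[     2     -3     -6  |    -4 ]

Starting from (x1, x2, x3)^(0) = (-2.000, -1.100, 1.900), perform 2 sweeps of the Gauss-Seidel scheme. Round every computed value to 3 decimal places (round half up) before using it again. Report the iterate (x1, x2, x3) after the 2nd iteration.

(0.245, 0.045, 0.726)

Iteration 1:
  x1 = (4 - (4)·-1.100 - (2)·1.900) / (8) = 0.575
  x2 = (0 - (2)·0.575 - (-1)·1.900) / (7) = 0.107
  x3 = (-4 - (2)·0.575 - (-3)·0.107) / (-6) = 0.805
Iteration 2:
  x1 = (4 - (4)·0.107 - (2)·0.805) / (8) = 0.245
  x2 = (0 - (2)·0.245 - (-1)·0.805) / (7) = 0.045
  x3 = (-4 - (2)·0.245 - (-3)·0.045) / (-6) = 0.726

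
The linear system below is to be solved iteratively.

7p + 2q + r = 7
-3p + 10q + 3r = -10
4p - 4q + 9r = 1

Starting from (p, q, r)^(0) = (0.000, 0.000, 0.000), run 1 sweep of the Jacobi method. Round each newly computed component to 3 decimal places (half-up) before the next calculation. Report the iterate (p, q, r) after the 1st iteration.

Iteration 1:
  p = (7 - (2)·0.000 - (1)·0.000) / (7) = 1.000
  q = (-10 - (-3)·0.000 - (3)·0.000) / (10) = -1.000
  r = (1 - (4)·0.000 - (-4)·0.000) / (9) = 0.111

(1.000, -1.000, 0.111)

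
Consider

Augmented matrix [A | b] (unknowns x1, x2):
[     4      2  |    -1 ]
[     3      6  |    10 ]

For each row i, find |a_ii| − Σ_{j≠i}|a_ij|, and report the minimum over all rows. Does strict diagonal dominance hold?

2

row 1: |4| − (2) = 2
row 2: |6| − (3) = 3
minimum over rows = 2 → strictly diagonally dominant (convergence guaranteed)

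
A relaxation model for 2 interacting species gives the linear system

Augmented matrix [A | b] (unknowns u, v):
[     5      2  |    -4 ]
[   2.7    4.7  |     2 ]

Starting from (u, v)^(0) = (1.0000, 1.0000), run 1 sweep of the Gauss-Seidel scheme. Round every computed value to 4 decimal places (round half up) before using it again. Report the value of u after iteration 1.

-1.2000

Iteration 1:
  u = (-4 - (2)·1.0000) / (5) = -1.2000
  v = (2 - (2.7)·-1.2000) / (4.7) = 1.1149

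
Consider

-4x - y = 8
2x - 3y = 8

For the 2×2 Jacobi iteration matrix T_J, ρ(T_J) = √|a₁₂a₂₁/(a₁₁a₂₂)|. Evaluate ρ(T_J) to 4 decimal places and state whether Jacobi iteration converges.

0.4082

a₁₂a₂₁/(a₁₁a₂₂) = (-1)·(2) / ((-4)·(-3)) = -0.166667
ρ = √|-0.166667| = √0.166667 = 0.4082
ρ < 1, so Jacobi converges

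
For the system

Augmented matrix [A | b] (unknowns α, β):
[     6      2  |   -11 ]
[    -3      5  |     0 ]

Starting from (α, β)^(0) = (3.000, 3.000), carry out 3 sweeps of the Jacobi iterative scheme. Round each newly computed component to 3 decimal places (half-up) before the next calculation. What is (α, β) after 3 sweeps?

(-1.267, -1.460)

Iteration 1:
  α = (-11 - (2)·3.000) / (6) = -2.833
  β = (0 - (-3)·3.000) / (5) = 1.800
Iteration 2:
  α = (-11 - (2)·1.800) / (6) = -2.433
  β = (0 - (-3)·-2.833) / (5) = -1.700
Iteration 3:
  α = (-11 - (2)·-1.700) / (6) = -1.267
  β = (0 - (-3)·-2.433) / (5) = -1.460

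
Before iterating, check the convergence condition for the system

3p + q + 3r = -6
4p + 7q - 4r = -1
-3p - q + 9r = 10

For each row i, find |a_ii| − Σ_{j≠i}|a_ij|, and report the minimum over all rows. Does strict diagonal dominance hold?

-1

row 1: |3| − (1+3) = -1
row 2: |7| − (4+4) = -1
row 3: |9| − (3+1) = 5
minimum over rows = -1 → not strictly diagonally dominant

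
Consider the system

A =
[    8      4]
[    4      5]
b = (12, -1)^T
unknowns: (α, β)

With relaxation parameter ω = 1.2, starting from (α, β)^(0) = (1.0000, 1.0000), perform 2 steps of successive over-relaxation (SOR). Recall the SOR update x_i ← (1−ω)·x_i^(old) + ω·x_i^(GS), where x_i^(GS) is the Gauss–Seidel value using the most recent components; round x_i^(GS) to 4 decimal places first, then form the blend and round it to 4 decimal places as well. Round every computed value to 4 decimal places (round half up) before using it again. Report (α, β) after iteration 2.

Iteration 1:
  α: GS value = (12 - (4)·1.0000) / (8) = 1.0000;  α ← (1−ω)·1.0000 + ω·1.0000 = 1.0000
  β: GS value = (-1 - (4)·1.0000) / (5) = -1.0000;  β ← (1−ω)·1.0000 + ω·-1.0000 = -1.4000
Iteration 2:
  α: GS value = (12 - (4)·-1.4000) / (8) = 2.2000;  α ← (1−ω)·1.0000 + ω·2.2000 = 2.4400
  β: GS value = (-1 - (4)·2.4400) / (5) = -2.1520;  β ← (1−ω)·-1.4000 + ω·-2.1520 = -2.3024

(2.4400, -2.3024)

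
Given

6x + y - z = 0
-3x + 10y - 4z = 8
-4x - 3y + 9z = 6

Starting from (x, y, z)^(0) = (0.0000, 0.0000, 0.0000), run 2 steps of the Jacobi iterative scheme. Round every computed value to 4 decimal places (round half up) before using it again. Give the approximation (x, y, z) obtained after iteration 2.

(-0.0222, 1.0667, 0.9333)

Iteration 1:
  x = (0 - (1)·0.0000 - (-1)·0.0000) / (6) = 0.0000
  y = (8 - (-3)·0.0000 - (-4)·0.0000) / (10) = 0.8000
  z = (6 - (-4)·0.0000 - (-3)·0.0000) / (9) = 0.6667
Iteration 2:
  x = (0 - (1)·0.8000 - (-1)·0.6667) / (6) = -0.0222
  y = (8 - (-3)·0.0000 - (-4)·0.6667) / (10) = 1.0667
  z = (6 - (-4)·0.0000 - (-3)·0.8000) / (9) = 0.9333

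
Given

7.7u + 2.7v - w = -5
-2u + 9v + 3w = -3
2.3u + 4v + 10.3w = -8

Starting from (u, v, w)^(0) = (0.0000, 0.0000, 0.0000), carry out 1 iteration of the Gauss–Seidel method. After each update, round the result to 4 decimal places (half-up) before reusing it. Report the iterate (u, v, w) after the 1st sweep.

Iteration 1:
  u = (-5 - (2.7)·0.0000 - (-1)·0.0000) / (7.7) = -0.6494
  v = (-3 - (-2)·-0.6494 - (3)·0.0000) / (9) = -0.4776
  w = (-8 - (2.3)·-0.6494 - (4)·-0.4776) / (10.3) = -0.4462

(-0.6494, -0.4776, -0.4462)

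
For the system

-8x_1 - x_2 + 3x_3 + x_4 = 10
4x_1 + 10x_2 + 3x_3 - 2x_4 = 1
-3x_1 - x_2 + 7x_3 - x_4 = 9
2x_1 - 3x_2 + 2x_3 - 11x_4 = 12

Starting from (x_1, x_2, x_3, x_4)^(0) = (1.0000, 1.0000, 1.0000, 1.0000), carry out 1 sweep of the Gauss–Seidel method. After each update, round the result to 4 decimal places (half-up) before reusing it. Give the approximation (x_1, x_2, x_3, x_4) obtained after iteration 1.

Iteration 1:
  x_1 = (10 - (-1)·1.0000 - (3)·1.0000 - (1)·1.0000) / (-8) = -0.8750
  x_2 = (1 - (4)·-0.8750 - (3)·1.0000 - (-2)·1.0000) / (10) = 0.3500
  x_3 = (9 - (-3)·-0.8750 - (-1)·0.3500 - (-1)·1.0000) / (7) = 1.1036
  x_4 = (12 - (2)·-0.8750 - (-3)·0.3500 - (2)·1.1036) / (-11) = -1.1448

(-0.8750, 0.3500, 1.1036, -1.1448)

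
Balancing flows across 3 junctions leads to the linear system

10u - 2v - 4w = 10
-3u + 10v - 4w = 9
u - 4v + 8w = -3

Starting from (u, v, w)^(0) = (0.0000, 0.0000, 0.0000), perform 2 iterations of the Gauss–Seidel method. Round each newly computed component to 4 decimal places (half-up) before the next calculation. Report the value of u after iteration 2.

Iteration 1:
  u = (10 - (-2)·0.0000 - (-4)·0.0000) / (10) = 1.0000
  v = (9 - (-3)·1.0000 - (-4)·0.0000) / (10) = 1.2000
  w = (-3 - (1)·1.0000 - (-4)·1.2000) / (8) = 0.1000
Iteration 2:
  u = (10 - (-2)·1.2000 - (-4)·0.1000) / (10) = 1.2800
  v = (9 - (-3)·1.2800 - (-4)·0.1000) / (10) = 1.3240
  w = (-3 - (1)·1.2800 - (-4)·1.3240) / (8) = 0.1270

1.2800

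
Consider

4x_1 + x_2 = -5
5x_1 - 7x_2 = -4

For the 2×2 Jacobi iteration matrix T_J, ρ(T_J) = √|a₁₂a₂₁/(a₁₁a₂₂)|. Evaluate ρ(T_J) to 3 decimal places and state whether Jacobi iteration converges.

a₁₂a₂₁/(a₁₁a₂₂) = (1)·(5) / ((4)·(-7)) = -0.178571
ρ = √|-0.178571| = √0.178571 = 0.423
ρ < 1, so Jacobi converges

0.423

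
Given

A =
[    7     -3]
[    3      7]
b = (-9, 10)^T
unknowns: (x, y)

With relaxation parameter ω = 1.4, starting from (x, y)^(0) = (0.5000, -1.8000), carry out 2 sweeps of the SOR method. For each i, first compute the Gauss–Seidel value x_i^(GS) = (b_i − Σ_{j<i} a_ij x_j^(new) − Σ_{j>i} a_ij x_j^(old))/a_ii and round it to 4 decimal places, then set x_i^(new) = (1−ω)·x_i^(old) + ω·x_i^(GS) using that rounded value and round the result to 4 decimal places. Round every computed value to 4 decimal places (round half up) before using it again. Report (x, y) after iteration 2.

(2.1728, -1.1308)

Iteration 1:
  x: GS value = (-9 - (-3)·-1.8000) / (7) = -2.0571;  x ← (1−ω)·0.5000 + ω·-2.0571 = -3.0799
  y: GS value = (10 - (3)·-3.0799) / (7) = 2.7485;  y ← (1−ω)·-1.8000 + ω·2.7485 = 4.5679
Iteration 2:
  x: GS value = (-9 - (-3)·4.5679) / (7) = 0.6720;  x ← (1−ω)·-3.0799 + ω·0.6720 = 2.1728
  y: GS value = (10 - (3)·2.1728) / (7) = 0.4974;  y ← (1−ω)·4.5679 + ω·0.4974 = -1.1308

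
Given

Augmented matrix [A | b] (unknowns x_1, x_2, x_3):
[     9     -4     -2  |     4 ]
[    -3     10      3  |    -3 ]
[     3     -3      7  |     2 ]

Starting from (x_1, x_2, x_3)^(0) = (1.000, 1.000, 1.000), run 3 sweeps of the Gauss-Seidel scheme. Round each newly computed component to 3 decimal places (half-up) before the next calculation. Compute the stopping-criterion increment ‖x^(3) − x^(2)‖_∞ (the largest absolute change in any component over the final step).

Iteration 1:
  x_1 = (4 - (-4)·1.000 - (-2)·1.000) / (9) = 1.111
  x_2 = (-3 - (-3)·1.111 - (3)·1.000) / (10) = -0.267
  x_3 = (2 - (3)·1.111 - (-3)·-0.267) / (7) = -0.305
Iteration 2:
  x_1 = (4 - (-4)·-0.267 - (-2)·-0.305) / (9) = 0.258
  x_2 = (-3 - (-3)·0.258 - (3)·-0.305) / (10) = -0.131
  x_3 = (2 - (3)·0.258 - (-3)·-0.131) / (7) = 0.119
Iteration 3:
  x_1 = (4 - (-4)·-0.131 - (-2)·0.119) / (9) = 0.413
  x_2 = (-3 - (-3)·0.413 - (3)·0.119) / (10) = -0.212
  x_3 = (2 - (3)·0.413 - (-3)·-0.212) / (7) = 0.018
Change: (0.155, -0.081, -0.101) → max |·| = 0.155

0.155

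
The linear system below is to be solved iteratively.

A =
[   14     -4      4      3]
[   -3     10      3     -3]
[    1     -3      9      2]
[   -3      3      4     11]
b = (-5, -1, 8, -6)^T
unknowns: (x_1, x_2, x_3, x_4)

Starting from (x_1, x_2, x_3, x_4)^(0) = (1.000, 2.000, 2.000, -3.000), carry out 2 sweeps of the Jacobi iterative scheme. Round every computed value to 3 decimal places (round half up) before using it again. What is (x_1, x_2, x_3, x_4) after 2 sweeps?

(-1.001, -1.111, 0.767, -0.881)

Iteration 1:
  x_1 = (-5 - (-4)·2.000 - (4)·2.000 - (3)·-3.000) / (14) = 0.286
  x_2 = (-1 - (-3)·1.000 - (3)·2.000 - (-3)·-3.000) / (10) = -1.300
  x_3 = (8 - (1)·1.000 - (-3)·2.000 - (2)·-3.000) / (9) = 2.111
  x_4 = (-6 - (-3)·1.000 - (3)·2.000 - (4)·2.000) / (11) = -1.545
Iteration 2:
  x_1 = (-5 - (-4)·-1.300 - (4)·2.111 - (3)·-1.545) / (14) = -1.001
  x_2 = (-1 - (-3)·0.286 - (3)·2.111 - (-3)·-1.545) / (10) = -1.111
  x_3 = (8 - (1)·0.286 - (-3)·-1.300 - (2)·-1.545) / (9) = 0.767
  x_4 = (-6 - (-3)·0.286 - (3)·-1.300 - (4)·2.111) / (11) = -0.881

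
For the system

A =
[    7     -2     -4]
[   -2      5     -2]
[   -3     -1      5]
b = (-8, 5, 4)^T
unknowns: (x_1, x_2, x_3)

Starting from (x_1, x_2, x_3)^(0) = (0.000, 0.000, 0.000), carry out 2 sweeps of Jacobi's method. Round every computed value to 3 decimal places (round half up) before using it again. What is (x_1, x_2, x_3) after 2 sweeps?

(-0.400, 0.863, 0.314)

Iteration 1:
  x_1 = (-8 - (-2)·0.000 - (-4)·0.000) / (7) = -1.143
  x_2 = (5 - (-2)·0.000 - (-2)·0.000) / (5) = 1.000
  x_3 = (4 - (-3)·0.000 - (-1)·0.000) / (5) = 0.800
Iteration 2:
  x_1 = (-8 - (-2)·1.000 - (-4)·0.800) / (7) = -0.400
  x_2 = (5 - (-2)·-1.143 - (-2)·0.800) / (5) = 0.863
  x_3 = (4 - (-3)·-1.143 - (-1)·1.000) / (5) = 0.314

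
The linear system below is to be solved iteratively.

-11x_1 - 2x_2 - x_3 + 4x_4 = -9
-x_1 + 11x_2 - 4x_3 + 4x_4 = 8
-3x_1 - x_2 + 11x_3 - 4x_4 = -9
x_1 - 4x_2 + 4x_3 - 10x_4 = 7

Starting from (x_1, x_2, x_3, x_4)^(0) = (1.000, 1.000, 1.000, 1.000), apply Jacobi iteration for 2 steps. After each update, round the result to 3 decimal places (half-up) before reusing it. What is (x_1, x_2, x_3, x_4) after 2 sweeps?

(0.460, 0.995, -0.714, -0.973)

Iteration 1:
  x_1 = (-9 - (-2)·1.000 - (-1)·1.000 - (4)·1.000) / (-11) = 0.909
  x_2 = (8 - (-1)·1.000 - (-4)·1.000 - (4)·1.000) / (11) = 0.818
  x_3 = (-9 - (-3)·1.000 - (-1)·1.000 - (-4)·1.000) / (11) = -0.091
  x_4 = (7 - (1)·1.000 - (-4)·1.000 - (4)·1.000) / (-10) = -0.600
Iteration 2:
  x_1 = (-9 - (-2)·0.818 - (-1)·-0.091 - (4)·-0.600) / (-11) = 0.460
  x_2 = (8 - (-1)·0.909 - (-4)·-0.091 - (4)·-0.600) / (11) = 0.995
  x_3 = (-9 - (-3)·0.909 - (-1)·0.818 - (-4)·-0.600) / (11) = -0.714
  x_4 = (7 - (1)·0.909 - (-4)·0.818 - (4)·-0.091) / (-10) = -0.973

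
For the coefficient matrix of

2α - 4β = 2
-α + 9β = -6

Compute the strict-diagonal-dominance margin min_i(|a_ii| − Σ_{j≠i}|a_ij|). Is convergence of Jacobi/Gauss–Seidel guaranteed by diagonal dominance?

row 1: |2| − (4) = -2
row 2: |9| − (1) = 8
minimum over rows = -2 → not strictly diagonally dominant

-2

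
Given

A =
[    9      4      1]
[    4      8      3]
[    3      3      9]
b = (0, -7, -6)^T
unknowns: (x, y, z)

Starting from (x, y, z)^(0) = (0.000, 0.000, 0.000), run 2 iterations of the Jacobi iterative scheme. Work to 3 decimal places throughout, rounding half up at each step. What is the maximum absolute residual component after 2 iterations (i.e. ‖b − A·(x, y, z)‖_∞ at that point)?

2.727

Iteration 1:
  x = (0 - (4)·0.000 - (1)·0.000) / (9) = 0.000
  y = (-7 - (4)·0.000 - (3)·0.000) / (8) = -0.875
  z = (-6 - (3)·0.000 - (3)·0.000) / (9) = -0.667
Iteration 2:
  x = (0 - (4)·-0.875 - (1)·-0.667) / (9) = 0.463
  y = (-7 - (4)·0.000 - (3)·-0.667) / (8) = -0.625
  z = (-6 - (3)·0.000 - (3)·-0.875) / (9) = -0.375
Residual b − A·x = (-1.292, -2.727, -2.139); ∞-norm = 2.727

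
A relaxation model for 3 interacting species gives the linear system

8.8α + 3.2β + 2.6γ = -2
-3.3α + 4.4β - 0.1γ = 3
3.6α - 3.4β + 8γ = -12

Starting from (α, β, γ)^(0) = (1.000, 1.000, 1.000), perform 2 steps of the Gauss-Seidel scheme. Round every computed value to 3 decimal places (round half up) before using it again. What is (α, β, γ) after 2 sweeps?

Iteration 1:
  α = (-2 - (3.2)·1.000 - (2.6)·1.000) / (8.8) = -0.886
  β = (3 - (-3.3)·-0.886 - (-0.1)·1.000) / (4.4) = 0.040
  γ = (-12 - (3.6)·-0.886 - (-3.4)·0.040) / (8) = -1.084
Iteration 2:
  α = (-2 - (3.2)·0.040 - (2.6)·-1.084) / (8.8) = 0.078
  β = (3 - (-3.3)·0.078 - (-0.1)·-1.084) / (4.4) = 0.716
  γ = (-12 - (3.6)·0.078 - (-3.4)·0.716) / (8) = -1.231

(0.078, 0.716, -1.231)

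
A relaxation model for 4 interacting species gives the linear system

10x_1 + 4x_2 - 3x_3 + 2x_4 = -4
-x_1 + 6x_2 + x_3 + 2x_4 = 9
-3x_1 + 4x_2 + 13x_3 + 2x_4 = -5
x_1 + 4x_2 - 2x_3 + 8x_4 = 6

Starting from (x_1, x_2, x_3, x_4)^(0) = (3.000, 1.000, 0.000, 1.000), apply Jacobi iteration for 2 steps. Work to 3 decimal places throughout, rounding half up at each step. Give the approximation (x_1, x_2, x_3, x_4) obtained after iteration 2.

Iteration 1:
  x_1 = (-4 - (4)·1.000 - (-3)·0.000 - (2)·1.000) / (10) = -1.000
  x_2 = (9 - (-1)·3.000 - (1)·0.000 - (2)·1.000) / (6) = 1.667
  x_3 = (-5 - (-3)·3.000 - (4)·1.000 - (2)·1.000) / (13) = -0.154
  x_4 = (6 - (1)·3.000 - (4)·1.000 - (-2)·0.000) / (8) = -0.125
Iteration 2:
  x_1 = (-4 - (4)·1.667 - (-3)·-0.154 - (2)·-0.125) / (10) = -1.088
  x_2 = (9 - (-1)·-1.000 - (1)·-0.154 - (2)·-0.125) / (6) = 1.401
  x_3 = (-5 - (-3)·-1.000 - (4)·1.667 - (2)·-0.125) / (13) = -1.109
  x_4 = (6 - (1)·-1.000 - (4)·1.667 - (-2)·-0.154) / (8) = 0.003

(-1.088, 1.401, -1.109, 0.003)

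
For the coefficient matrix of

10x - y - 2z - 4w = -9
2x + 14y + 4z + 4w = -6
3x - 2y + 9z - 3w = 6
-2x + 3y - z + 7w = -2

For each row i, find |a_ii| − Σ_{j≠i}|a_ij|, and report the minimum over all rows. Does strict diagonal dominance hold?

1

row 1: |10| − (1+2+4) = 3
row 2: |14| − (2+4+4) = 4
row 3: |9| − (3+2+3) = 1
row 4: |7| − (2+3+1) = 1
minimum over rows = 1 → strictly diagonally dominant (convergence guaranteed)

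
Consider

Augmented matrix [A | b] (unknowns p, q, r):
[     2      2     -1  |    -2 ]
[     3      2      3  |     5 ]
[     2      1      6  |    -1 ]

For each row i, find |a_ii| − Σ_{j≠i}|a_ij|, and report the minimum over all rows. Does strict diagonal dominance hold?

-4

row 1: |2| − (2+1) = -1
row 2: |2| − (3+3) = -4
row 3: |6| − (2+1) = 3
minimum over rows = -4 → not strictly diagonally dominant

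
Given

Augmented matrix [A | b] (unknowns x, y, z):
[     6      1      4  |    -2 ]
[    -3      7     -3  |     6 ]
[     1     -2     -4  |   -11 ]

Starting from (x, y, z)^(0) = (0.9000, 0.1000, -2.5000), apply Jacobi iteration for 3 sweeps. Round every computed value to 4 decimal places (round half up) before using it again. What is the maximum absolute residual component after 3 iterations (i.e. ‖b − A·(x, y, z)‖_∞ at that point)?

Iteration 1:
  x = (-2 - (1)·0.1000 - (4)·-2.5000) / (6) = 1.3167
  y = (6 - (-3)·0.9000 - (-3)·-2.5000) / (7) = 0.1714
  z = (-11 - (1)·0.9000 - (-2)·0.1000) / (-4) = 2.9250
Iteration 2:
  x = (-2 - (1)·0.1714 - (4)·2.9250) / (6) = -2.3119
  y = (6 - (-3)·1.3167 - (-3)·2.9250) / (7) = 2.6750
  z = (-11 - (1)·1.3167 - (-2)·0.1714) / (-4) = 2.9935
Iteration 3:
  x = (-2 - (1)·2.6750 - (4)·2.9935) / (6) = -2.7748
  y = (6 - (-3)·-2.3119 - (-3)·2.9935) / (7) = 1.1493
  z = (-11 - (1)·-2.3119 - (-2)·2.6750) / (-4) = 0.8345
Residual b − A·x = (10.1615, -7.8660, -2.5886); ∞-norm = 10.1615

10.1615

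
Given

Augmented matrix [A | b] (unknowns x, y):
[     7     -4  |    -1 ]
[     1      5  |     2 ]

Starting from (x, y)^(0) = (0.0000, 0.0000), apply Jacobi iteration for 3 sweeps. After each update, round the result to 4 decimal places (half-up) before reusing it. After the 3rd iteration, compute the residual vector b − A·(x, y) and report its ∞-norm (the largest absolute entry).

Iteration 1:
  x = (-1 - (-4)·0.0000) / (7) = -0.1429
  y = (2 - (1)·0.0000) / (5) = 0.4000
Iteration 2:
  x = (-1 - (-4)·0.4000) / (7) = 0.0857
  y = (2 - (1)·-0.1429) / (5) = 0.4286
Iteration 3:
  x = (-1 - (-4)·0.4286) / (7) = 0.1021
  y = (2 - (1)·0.0857) / (5) = 0.3829
Residual b − A·x = (-0.1831, -0.0166); ∞-norm = 0.1831

0.1831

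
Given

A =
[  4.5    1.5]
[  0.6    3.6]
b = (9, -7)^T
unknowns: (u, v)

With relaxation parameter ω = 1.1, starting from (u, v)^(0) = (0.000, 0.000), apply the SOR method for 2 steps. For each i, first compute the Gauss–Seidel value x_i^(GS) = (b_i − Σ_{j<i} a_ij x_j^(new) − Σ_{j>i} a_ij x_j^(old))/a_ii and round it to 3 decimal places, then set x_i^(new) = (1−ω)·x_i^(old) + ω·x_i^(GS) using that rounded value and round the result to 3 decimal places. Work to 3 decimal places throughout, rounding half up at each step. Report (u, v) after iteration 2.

(2.912, -2.419)

Iteration 1:
  u: GS value = (9 - (1.5)·0.000) / (4.5) = 2.000;  u ← (1−ω)·0.000 + ω·2.000 = 2.200
  v: GS value = (-7 - (0.6)·2.200) / (3.6) = -2.311;  v ← (1−ω)·0.000 + ω·-2.311 = -2.542
Iteration 2:
  u: GS value = (9 - (1.5)·-2.542) / (4.5) = 2.847;  u ← (1−ω)·2.200 + ω·2.847 = 2.912
  v: GS value = (-7 - (0.6)·2.912) / (3.6) = -2.430;  v ← (1−ω)·-2.542 + ω·-2.430 = -2.419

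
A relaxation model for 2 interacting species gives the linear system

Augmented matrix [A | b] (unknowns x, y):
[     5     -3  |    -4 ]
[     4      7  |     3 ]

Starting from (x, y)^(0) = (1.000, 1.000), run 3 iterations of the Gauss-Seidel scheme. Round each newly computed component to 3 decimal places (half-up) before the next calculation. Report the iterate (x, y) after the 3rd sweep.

(-0.381, 0.646)

Iteration 1:
  x = (-4 - (-3)·1.000) / (5) = -0.200
  y = (3 - (4)·-0.200) / (7) = 0.543
Iteration 2:
  x = (-4 - (-3)·0.543) / (5) = -0.474
  y = (3 - (4)·-0.474) / (7) = 0.699
Iteration 3:
  x = (-4 - (-3)·0.699) / (5) = -0.381
  y = (3 - (4)·-0.381) / (7) = 0.646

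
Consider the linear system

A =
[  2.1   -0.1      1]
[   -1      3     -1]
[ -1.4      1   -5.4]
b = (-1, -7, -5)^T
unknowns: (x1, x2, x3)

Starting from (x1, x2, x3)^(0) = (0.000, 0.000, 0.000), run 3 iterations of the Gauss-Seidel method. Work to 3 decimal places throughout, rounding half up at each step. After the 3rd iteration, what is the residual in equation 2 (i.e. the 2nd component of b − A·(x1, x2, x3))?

Iteration 1:
  x1 = (-1 - (-0.1)·0.000 - (1)·0.000) / (2.1) = -0.476
  x2 = (-7 - (-1)·-0.476 - (-1)·0.000) / (3) = -2.492
  x3 = (-5 - (-1.4)·-0.476 - (1)·-2.492) / (-5.4) = 0.588
Iteration 2:
  x1 = (-1 - (-0.1)·-2.492 - (1)·0.588) / (2.1) = -0.875
  x2 = (-7 - (-1)·-0.875 - (-1)·0.588) / (3) = -2.429
  x3 = (-5 - (-1.4)·-0.875 - (1)·-2.429) / (-5.4) = 0.703
Iteration 3:
  x1 = (-1 - (-0.1)·-2.429 - (1)·0.703) / (2.1) = -0.927
  x2 = (-7 - (-1)·-0.927 - (-1)·0.703) / (3) = -2.408
  x3 = (-5 - (-1.4)·-0.927 - (1)·-2.408) / (-5.4) = 0.720
Residual b − A·x = (-0.014, 0.017, -0.002)

0.017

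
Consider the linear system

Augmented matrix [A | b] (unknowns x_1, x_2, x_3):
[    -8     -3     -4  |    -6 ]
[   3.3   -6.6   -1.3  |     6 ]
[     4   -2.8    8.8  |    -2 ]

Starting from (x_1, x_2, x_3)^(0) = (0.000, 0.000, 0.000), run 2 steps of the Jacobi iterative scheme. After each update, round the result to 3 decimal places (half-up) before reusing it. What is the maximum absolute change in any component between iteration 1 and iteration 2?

0.630

Iteration 1:
  x_1 = (-6 - (-3)·0.000 - (-4)·0.000) / (-8) = 0.750
  x_2 = (6 - (3.3)·0.000 - (-1.3)·0.000) / (-6.6) = -0.909
  x_3 = (-2 - (4)·0.000 - (-2.8)·0.000) / (8.8) = -0.227
Iteration 2:
  x_1 = (-6 - (-3)·-0.909 - (-4)·-0.227) / (-8) = 1.204
  x_2 = (6 - (3.3)·0.750 - (-1.3)·-0.227) / (-6.6) = -0.489
  x_3 = (-2 - (4)·0.750 - (-2.8)·-0.909) / (8.8) = -0.857
Change: (0.454, 0.420, -0.630) → max |·| = 0.630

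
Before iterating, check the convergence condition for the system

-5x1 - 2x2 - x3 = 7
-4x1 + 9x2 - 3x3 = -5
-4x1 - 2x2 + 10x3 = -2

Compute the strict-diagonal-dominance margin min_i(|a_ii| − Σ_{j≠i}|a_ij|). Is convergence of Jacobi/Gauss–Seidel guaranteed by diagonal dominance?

2

row 1: |-5| − (2+1) = 2
row 2: |9| − (4+3) = 2
row 3: |10| − (4+2) = 4
minimum over rows = 2 → strictly diagonally dominant (convergence guaranteed)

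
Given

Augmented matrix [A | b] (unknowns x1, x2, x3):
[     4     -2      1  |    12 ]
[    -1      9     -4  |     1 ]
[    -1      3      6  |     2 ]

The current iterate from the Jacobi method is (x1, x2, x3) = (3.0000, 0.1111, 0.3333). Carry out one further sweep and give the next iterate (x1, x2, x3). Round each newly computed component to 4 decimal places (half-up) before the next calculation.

(2.9722, 0.5926, 0.7778)

One sweep:
  x1 = (12 - (-2)·0.1111 - (1)·0.3333) / (4) = 2.9722
  x2 = (1 - (-1)·3.0000 - (-4)·0.3333) / (9) = 0.5926
  x3 = (2 - (-1)·3.0000 - (3)·0.1111) / (6) = 0.7778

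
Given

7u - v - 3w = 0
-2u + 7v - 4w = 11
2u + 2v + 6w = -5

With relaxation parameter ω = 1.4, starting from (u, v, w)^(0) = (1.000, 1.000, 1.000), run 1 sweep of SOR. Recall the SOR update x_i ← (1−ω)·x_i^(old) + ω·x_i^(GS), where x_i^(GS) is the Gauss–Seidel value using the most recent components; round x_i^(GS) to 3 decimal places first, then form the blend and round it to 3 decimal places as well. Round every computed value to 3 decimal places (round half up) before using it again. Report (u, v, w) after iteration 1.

(0.399, 2.760, -3.040)

Iteration 1:
  u: GS value = (0 - (-1)·1.000 - (-3)·1.000) / (7) = 0.571;  u ← (1−ω)·1.000 + ω·0.571 = 0.399
  v: GS value = (11 - (-2)·0.399 - (-4)·1.000) / (7) = 2.257;  v ← (1−ω)·1.000 + ω·2.257 = 2.760
  w: GS value = (-5 - (2)·0.399 - (2)·2.760) / (6) = -1.886;  w ← (1−ω)·1.000 + ω·-1.886 = -3.040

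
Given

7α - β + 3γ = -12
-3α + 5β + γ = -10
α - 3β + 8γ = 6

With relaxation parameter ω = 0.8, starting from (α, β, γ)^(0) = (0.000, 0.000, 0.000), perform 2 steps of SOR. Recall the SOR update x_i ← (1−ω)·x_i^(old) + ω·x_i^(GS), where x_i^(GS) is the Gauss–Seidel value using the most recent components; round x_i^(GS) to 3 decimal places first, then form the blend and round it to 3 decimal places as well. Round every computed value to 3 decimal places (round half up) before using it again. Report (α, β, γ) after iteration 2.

(-1.925, -2.985, -0.091)

Iteration 1:
  α: GS value = (-12 - (-1)·0.000 - (3)·0.000) / (7) = -1.714;  α ← (1−ω)·0.000 + ω·-1.714 = -1.371
  β: GS value = (-10 - (-3)·-1.371 - (1)·0.000) / (5) = -2.823;  β ← (1−ω)·0.000 + ω·-2.823 = -2.258
  γ: GS value = (6 - (1)·-1.371 - (-3)·-2.258) / (8) = 0.075;  γ ← (1−ω)·0.000 + ω·0.075 = 0.060
Iteration 2:
  α: GS value = (-12 - (-1)·-2.258 - (3)·0.060) / (7) = -2.063;  α ← (1−ω)·-1.371 + ω·-2.063 = -1.925
  β: GS value = (-10 - (-3)·-1.925 - (1)·0.060) / (5) = -3.167;  β ← (1−ω)·-2.258 + ω·-3.167 = -2.985
  γ: GS value = (6 - (1)·-1.925 - (-3)·-2.985) / (8) = -0.129;  γ ← (1−ω)·0.060 + ω·-0.129 = -0.091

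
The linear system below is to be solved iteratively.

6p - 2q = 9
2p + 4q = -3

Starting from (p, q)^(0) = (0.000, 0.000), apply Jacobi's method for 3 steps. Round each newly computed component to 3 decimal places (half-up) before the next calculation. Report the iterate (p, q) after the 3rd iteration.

(1.000, -1.375)

Iteration 1:
  p = (9 - (-2)·0.000) / (6) = 1.500
  q = (-3 - (2)·0.000) / (4) = -0.750
Iteration 2:
  p = (9 - (-2)·-0.750) / (6) = 1.250
  q = (-3 - (2)·1.500) / (4) = -1.500
Iteration 3:
  p = (9 - (-2)·-1.500) / (6) = 1.000
  q = (-3 - (2)·1.250) / (4) = -1.375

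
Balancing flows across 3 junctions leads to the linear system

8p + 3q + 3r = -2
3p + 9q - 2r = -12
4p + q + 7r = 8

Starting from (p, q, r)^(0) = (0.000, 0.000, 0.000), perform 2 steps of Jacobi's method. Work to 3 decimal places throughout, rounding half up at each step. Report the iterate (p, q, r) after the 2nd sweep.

Iteration 1:
  p = (-2 - (3)·0.000 - (3)·0.000) / (8) = -0.250
  q = (-12 - (3)·0.000 - (-2)·0.000) / (9) = -1.333
  r = (8 - (4)·0.000 - (1)·0.000) / (7) = 1.143
Iteration 2:
  p = (-2 - (3)·-1.333 - (3)·1.143) / (8) = -0.179
  q = (-12 - (3)·-0.250 - (-2)·1.143) / (9) = -0.996
  r = (8 - (4)·-0.250 - (1)·-1.333) / (7) = 1.476

(-0.179, -0.996, 1.476)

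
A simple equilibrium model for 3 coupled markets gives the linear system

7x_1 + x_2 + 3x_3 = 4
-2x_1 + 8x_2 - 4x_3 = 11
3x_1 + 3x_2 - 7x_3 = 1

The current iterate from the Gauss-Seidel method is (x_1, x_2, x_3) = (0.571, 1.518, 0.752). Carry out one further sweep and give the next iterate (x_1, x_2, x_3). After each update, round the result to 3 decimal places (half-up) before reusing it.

(0.032, 1.759, 0.625)

One sweep:
  x_1 = (4 - (1)·1.518 - (3)·0.752) / (7) = 0.032
  x_2 = (11 - (-2)·0.032 - (-4)·0.752) / (8) = 1.759
  x_3 = (1 - (3)·0.032 - (3)·1.759) / (-7) = 0.625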